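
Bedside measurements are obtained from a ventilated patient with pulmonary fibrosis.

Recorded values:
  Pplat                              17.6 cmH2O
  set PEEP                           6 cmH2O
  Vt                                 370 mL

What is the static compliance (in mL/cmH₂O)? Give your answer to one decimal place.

Cstat = Vt / (Pplat − PEEP) = 370 / (17.6 − 6) = 370 / 11.6 = 31.897 mL/cmH2O.

31.9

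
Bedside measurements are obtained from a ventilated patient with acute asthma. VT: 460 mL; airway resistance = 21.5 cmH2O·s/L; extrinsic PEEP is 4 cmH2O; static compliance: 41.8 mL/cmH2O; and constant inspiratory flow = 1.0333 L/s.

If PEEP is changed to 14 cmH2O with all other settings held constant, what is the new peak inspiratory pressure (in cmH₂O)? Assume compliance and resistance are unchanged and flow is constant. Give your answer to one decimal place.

PIP = Vt/C + R·V̇ + PEEP (constant-flow equation of motion).
Only the baseline term changes: ΔPIP = ΔPEEP = 14 − 4 = 10.0 cmH2O.
Original PIP = 460/41.8 + 21.5×1.0333 + 4 = 37.221 cmH2O; new PIP = 37.221 + (10.0) = 47.221 cmH2O.

47.2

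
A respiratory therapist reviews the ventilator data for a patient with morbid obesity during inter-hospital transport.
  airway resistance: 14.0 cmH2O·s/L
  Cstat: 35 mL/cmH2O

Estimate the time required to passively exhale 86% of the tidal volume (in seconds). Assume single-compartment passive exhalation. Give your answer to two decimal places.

τ = R × C = 14.0 × 35 mL/cmH2O = 14.0 × 0.035 L/cmH2O = 0.49 s.
Exhaled fraction f = 1 − e^(−t/τ) → t = −τ·ln(1 − f) = −0.49·ln(0.14) = 0.9634 s.

0.96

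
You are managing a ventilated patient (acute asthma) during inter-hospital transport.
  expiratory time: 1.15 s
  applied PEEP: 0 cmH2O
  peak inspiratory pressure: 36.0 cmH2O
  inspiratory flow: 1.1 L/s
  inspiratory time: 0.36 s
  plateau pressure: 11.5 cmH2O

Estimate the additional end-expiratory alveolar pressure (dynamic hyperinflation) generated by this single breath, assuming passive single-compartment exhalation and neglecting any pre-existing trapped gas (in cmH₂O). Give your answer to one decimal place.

2.6

Vt = flow × Ti = 1.1 L/s × 0.36 s × 1000 mL/L = 396.0 mL.
R = (PIP − Pplat)/V̇ = (36.0 − 11.5) / 1.1 = 24.5/1.1 = 22.273 cmH2O·s/L.
C = Vt/(Pplat − PEEP) = 396.0 / (11.5 − 0) = 396.0/11.5 = 34.435 mL/cmH2O.
τ = R × C = 22.273 × 0.03444 L/cmH2O = 0.7671 s.
Fraction remaining = e^(−Te/τ) = e^(−1.15/0.7671) = 0.2233; trapped volume = 396.0 × 0.2233 = 88.427 mL.
Additional alveolar pressure from trapping ≈ V_trapped / C = 88.427 / 34.435 = 2.568 cmH2O.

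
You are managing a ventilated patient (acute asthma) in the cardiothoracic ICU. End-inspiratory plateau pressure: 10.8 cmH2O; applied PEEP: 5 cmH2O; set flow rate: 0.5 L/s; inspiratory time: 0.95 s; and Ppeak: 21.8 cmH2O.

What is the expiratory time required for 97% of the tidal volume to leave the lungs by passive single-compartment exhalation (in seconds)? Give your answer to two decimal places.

6.32

Vt = flow × Ti = 0.5 L/s × 0.95 s × 1000 mL/L = 475.0 mL.
R = (PIP − Pplat)/V̇ = (21.8 − 10.8) / 0.5 = 11.0/0.5 = 22.0 cmH2O·s/L.
C = Vt/(Pplat − PEEP) = 475.0 / (10.8 − 5) = 475.0/5.8 = 81.897 mL/cmH2O.
τ = R × C = 22.0 × 0.0819 L/cmH2O = 1.802 s.
t = −τ·ln(1 − 0.97) = −1.802·ln(0.03) = 6.319 s.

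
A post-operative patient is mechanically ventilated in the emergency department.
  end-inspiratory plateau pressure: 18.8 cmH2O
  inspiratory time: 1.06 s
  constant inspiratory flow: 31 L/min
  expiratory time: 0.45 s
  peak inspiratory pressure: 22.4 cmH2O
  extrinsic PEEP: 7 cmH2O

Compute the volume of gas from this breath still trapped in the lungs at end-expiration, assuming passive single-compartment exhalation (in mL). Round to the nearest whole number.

Flow: 31 L/min ÷ 60 = 0.5167 L/s.
Vt = flow × Ti = 0.5167 L/s × 1.06 s × 1000 mL/L = 547.7 mL.
R = (PIP − Pplat)/V̇ = (22.4 − 18.8) / 0.5167 = 3.6/0.5167 = 6.967 cmH2O·s/L.
C = Vt/(Pplat − PEEP) = 547.7 / (18.8 − 7) = 547.7/11.8 = 46.415 mL/cmH2O.
τ = R × C = 6.967 × 0.04642 L/cmH2O = 0.3234 s.
Fraction remaining = e^(−Te/τ) = e^(−0.45/0.3234) = 0.2487.
Trapped volume = 547.7 × 0.2487 = 136.21 mL.

136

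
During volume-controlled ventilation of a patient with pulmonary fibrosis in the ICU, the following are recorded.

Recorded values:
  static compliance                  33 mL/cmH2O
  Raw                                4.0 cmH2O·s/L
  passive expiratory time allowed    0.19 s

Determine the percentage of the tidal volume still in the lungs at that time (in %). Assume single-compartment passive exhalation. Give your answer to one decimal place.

23.7

τ = R × C = 4.0 × 33 mL/cmH2O = 4.0 × 0.033 L/cmH2O = 0.132 s.
Passive exhalation: V(t)/V₀ = e^(−t/τ) = e^(−0.19/0.132) = 0.2371.
Fraction remaining = 0.2371 → 23.71%.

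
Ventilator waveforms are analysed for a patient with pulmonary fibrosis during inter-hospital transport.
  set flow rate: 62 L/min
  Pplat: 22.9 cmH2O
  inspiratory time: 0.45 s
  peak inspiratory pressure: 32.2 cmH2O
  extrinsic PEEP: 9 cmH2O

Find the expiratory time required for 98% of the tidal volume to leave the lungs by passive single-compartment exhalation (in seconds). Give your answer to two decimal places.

Flow: 62 L/min ÷ 60 = 1.0333 L/s.
Vt = flow × Ti = 1.0333 L/s × 0.45 s × 1000 mL/L = 464.99 mL.
R = (PIP − Pplat)/V̇ = (32.2 − 22.9) / 1.0333 = 9.3/1.0333 = 9.0 cmH2O·s/L.
C = Vt/(Pplat − PEEP) = 464.99 / (22.9 − 9) = 464.99/13.9 = 33.453 mL/cmH2O.
τ = R × C = 9.0 × 0.03345 L/cmH2O = 0.3011 s.
t = −τ·ln(1 − 0.98) = −0.3011·ln(0.02) = 1.178 s.

1.18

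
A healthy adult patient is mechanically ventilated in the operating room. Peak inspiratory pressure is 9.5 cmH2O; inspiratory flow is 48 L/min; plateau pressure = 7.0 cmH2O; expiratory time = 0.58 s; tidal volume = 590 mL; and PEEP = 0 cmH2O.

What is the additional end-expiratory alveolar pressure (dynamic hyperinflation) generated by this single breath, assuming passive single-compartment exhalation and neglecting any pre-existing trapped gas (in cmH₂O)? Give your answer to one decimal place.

0.8

Flow: 48 L/min ÷ 60 = 0.8 L/s.
R = (PIP − Pplat)/V̇ = (9.5 − 7.0) / 0.8 = 2.5/0.8 = 3.125 cmH2O·s/L.
C = Vt/(Pplat − PEEP) = 590.0 / (7.0 − 0) = 590.0/7.0 = 84.286 mL/cmH2O.
τ = R × C = 3.125 × 0.08429 L/cmH2O = 0.2634 s.
Fraction remaining = e^(−Te/τ) = e^(−0.58/0.2634) = 0.1106; trapped volume = 590.0 × 0.1106 = 65.254 mL.
Additional alveolar pressure from trapping ≈ V_trapped / C = 65.254 / 84.286 = 0.7742 cmH2O.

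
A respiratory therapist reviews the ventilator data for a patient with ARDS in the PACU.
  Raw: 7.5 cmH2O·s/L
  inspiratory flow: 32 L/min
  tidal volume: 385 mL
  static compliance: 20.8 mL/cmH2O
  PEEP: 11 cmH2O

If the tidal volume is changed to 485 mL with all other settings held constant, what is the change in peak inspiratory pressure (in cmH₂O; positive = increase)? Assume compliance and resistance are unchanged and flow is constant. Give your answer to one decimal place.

PIP = Vt/C + R·V̇ + PEEP (constant-flow equation of motion).
Only the elastic term changes: ΔPIP = ΔVt / C = (485 − 385) / 20.8 = 4.808 cmH2O.

4.8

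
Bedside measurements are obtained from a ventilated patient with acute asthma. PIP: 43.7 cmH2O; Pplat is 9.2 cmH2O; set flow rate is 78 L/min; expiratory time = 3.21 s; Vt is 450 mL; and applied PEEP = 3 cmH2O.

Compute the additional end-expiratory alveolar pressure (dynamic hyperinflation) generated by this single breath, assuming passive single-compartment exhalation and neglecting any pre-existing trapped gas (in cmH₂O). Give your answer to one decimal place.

Flow: 78 L/min ÷ 60 = 1.3 L/s.
R = (PIP − Pplat)/V̇ = (43.7 − 9.2) / 1.3 = 34.5/1.3 = 26.538 cmH2O·s/L.
C = Vt/(Pplat − PEEP) = 450.0 / (9.2 − 3) = 450.0/6.2 = 72.581 mL/cmH2O.
τ = R × C = 26.538 × 0.07258 L/cmH2O = 1.926 s.
Fraction remaining = e^(−Te/τ) = e^(−3.21/1.926) = 0.1889; trapped volume = 450.0 × 0.1889 = 85.005 mL.
Additional alveolar pressure from trapping ≈ V_trapped / C = 85.005 / 72.581 = 1.171 cmH2O.

1.2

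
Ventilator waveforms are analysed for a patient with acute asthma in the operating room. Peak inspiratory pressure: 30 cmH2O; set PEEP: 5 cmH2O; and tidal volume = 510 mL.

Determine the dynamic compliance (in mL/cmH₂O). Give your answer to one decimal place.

20.4

Dynamic compliance = Vt / (PIP − PEEP) = 510 / (30 − 5) = 510 / 25.0 = 20.4 mL/cmH2O.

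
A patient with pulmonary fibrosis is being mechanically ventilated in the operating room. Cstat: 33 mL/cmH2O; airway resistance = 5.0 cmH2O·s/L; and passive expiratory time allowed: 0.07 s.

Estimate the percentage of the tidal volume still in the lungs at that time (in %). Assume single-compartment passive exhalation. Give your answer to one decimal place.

τ = R × C = 5.0 × 33 mL/cmH2O = 5.0 × 0.033 L/cmH2O = 0.165 s.
Passive exhalation: V(t)/V₀ = e^(−t/τ) = e^(−0.07/0.165) = 0.6543.
Fraction remaining = 0.6543 → 65.43%.

65.4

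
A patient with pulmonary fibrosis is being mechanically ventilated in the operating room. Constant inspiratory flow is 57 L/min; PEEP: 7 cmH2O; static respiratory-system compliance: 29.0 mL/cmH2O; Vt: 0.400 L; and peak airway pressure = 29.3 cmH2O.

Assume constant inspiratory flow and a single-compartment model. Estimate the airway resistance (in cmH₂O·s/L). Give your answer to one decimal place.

9.0

Flow: 57 L/min ÷ 60 = 0.95 L/s.
Equation of motion (constant flow): PIP = Vt/C + R·V̇ + PEEP.
R·V̇ = PIP − Vt/C − PEEP = 29.3 − 400/29.0 − 7 = 29.3 − 13.793 − 7 = 8.507 cmH2O.
R = 8.507 / 0.95 = 8.955 cmH2O·s/L.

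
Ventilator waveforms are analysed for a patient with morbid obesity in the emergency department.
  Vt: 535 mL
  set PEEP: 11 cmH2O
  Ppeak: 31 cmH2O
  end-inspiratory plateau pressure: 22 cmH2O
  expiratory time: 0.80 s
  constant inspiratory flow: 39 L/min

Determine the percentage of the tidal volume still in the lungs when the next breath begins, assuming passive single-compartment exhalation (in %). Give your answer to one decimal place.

Flow: 39 L/min ÷ 60 = 0.65 L/s.
R = (PIP − Pplat)/V̇ = (31 − 22) / 0.65 = 9.0/0.65 = 13.846 cmH2O·s/L.
C = Vt/(Pplat − PEEP) = 535.0 / (22 − 11) = 535.0/11.0 = 48.636 mL/cmH2O.
τ = R × C = 13.846 × 0.04864 L/cmH2O = 0.6735 s.
Fraction remaining at end-expiration = e^(−Te/τ) = e^(−0.80/0.6735) = 0.3049 → 30.49%.

30.5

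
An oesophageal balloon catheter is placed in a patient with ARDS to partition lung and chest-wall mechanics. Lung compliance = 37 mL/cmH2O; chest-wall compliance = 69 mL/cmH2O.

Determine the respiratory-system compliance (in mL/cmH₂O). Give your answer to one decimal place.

Lung and chest wall are elastances in series: 1/Crs = 1/CL + 1/Ccw.
1/Crs = 1/37 + 1/69 = 0.04152.
Crs = 24.085 mL/cmH2O.

24.1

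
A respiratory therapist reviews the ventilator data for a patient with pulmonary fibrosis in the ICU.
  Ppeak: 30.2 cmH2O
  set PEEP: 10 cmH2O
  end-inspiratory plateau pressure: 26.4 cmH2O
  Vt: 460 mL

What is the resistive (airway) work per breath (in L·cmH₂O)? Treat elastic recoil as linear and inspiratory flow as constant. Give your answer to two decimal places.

1.75

With constant inspiratory flow the resistive pressure is constant at PIP − Pplat = 30.2 − 26.4 = 3.8 cmH2O, so resistive work = 3.8 × 0.460 = 1.748 L·cmH2O.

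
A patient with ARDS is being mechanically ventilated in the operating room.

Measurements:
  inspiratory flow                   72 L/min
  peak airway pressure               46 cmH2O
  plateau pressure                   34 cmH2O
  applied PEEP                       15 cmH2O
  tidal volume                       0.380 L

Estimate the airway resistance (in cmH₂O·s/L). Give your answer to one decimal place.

10.0

Flow: 72 L/min ÷ 60 = 1.2 L/s.
Raw = (PIP − Pplat) / flow = (46 − 34) / 1.2 = 12.0 / 1.2 = 10.0 cmH2O·s/L.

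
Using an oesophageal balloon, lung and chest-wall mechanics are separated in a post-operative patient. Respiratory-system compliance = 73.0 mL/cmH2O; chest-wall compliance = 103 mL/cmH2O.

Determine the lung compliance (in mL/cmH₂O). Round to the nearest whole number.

1/CL = 1/Crs − 1/Ccw.
1/CL = 1/73.0 − 1/103 = 0.00399.
CL = 250.63 mL/cmH2O.

251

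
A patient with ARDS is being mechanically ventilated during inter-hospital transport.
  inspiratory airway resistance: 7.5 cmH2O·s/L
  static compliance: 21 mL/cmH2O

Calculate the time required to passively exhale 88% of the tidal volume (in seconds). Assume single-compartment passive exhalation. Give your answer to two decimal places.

0.33

τ = R × C = 7.5 × 21 mL/cmH2O = 7.5 × 0.021 L/cmH2O = 0.1575 s.
Exhaled fraction f = 1 − e^(−t/τ) → t = −τ·ln(1 − f) = −0.1575·ln(0.12) = 0.3339 s.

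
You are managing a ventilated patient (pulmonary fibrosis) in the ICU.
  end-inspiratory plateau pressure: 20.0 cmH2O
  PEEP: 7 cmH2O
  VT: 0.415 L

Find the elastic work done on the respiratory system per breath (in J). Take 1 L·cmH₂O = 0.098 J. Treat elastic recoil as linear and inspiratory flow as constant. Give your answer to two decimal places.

Elastic work ≈ ½ × (Pplat − PEEP) × Vt = 0.5 × (20.0 − 7) × 0.415 L = 0.5 × 13.0 × 0.415 = 2.698 L·cmH2O.
× 0.098 J/(L·cmH2O) → 0.2644 J.

0.26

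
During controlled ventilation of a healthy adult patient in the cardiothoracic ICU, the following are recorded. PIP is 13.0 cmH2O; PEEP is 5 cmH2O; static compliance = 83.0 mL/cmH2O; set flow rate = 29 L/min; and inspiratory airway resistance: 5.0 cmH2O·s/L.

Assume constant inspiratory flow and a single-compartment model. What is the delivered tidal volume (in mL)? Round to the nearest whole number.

463

Flow: 29 L/min ÷ 60 = 0.4833 L/s.
Equation of motion (constant flow): PIP = Vt/C + R·V̇ + PEEP.
Vt/C = PIP − R·V̇ − PEEP = 13.0 − 2.417 − 5 = 5.583 cmH2O.
Vt = C × 5.583 = 83.0 × 5.583 = 463.39 mL.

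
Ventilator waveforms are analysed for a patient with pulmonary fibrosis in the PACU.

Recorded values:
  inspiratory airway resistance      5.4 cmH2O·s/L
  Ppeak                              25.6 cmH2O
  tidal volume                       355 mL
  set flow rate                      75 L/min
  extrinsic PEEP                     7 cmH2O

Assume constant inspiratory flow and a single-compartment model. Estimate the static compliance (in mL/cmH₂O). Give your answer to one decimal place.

Flow: 75 L/min ÷ 60 = 1.25 L/s.
Equation of motion (constant flow): PIP = Vt/C + R·V̇ + PEEP.
Vt/C = PIP − R·V̇ − PEEP = 25.6 − 5.4×1.25 − 7 = 25.6 − 6.75 − 7 = 11.85 cmH2O.
C = Vt / 11.85 = 355 / 11.85 = 29.958 mL/cmH2O.

30.0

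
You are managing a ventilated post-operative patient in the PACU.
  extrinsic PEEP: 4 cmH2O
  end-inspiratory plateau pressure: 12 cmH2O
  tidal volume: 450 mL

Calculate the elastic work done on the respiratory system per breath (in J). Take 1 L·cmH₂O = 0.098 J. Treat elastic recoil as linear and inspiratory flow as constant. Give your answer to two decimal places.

0.18

Elastic work ≈ ½ × (Pplat − PEEP) × Vt = 0.5 × (12 − 4) × 0.450 L = 0.5 × 8.0 × 0.450 = 1.8 L·cmH2O.
× 0.098 J/(L·cmH2O) → 0.1764 J.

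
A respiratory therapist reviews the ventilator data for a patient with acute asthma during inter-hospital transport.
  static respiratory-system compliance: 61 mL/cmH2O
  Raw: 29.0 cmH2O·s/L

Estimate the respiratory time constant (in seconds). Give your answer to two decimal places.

τ = R × C = 29.0 × 61 mL/cmH2O = 29.0 × 0.061 L/cmH2O = 1.769 s.

1.77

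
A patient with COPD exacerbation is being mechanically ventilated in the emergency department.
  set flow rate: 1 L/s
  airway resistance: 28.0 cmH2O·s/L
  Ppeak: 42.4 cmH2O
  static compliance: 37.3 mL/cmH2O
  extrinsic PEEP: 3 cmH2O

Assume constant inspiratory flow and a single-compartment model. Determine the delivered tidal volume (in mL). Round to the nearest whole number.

Equation of motion (constant flow): PIP = Vt/C + R·V̇ + PEEP.
Vt/C = PIP − R·V̇ − PEEP = 42.4 − 28.0 − 3 = 11.4 cmH2O.
Vt = C × 11.4 = 37.3 × 11.4 = 425.22 mL.

425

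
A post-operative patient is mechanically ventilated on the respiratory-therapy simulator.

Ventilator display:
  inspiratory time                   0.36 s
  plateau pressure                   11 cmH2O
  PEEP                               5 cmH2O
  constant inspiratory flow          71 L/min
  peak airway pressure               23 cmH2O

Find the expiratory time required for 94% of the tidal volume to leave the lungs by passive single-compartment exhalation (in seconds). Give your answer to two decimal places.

Flow: 71 L/min ÷ 60 = 1.1833 L/s.
Vt = flow × Ti = 1.1833 L/s × 0.36 s × 1000 mL/L = 425.99 mL.
R = (PIP − Pplat)/V̇ = (23 − 11) / 1.1833 = 12.0/1.1833 = 10.141 cmH2O·s/L.
C = Vt/(Pplat − PEEP) = 425.99 / (11 − 5) = 425.99/6.0 = 70.998 mL/cmH2O.
τ = R × C = 10.141 × 0.071 L/cmH2O = 0.72 s.
t = −τ·ln(1 − 0.94) = −0.72·ln(0.06) = 2.026 s.

2.03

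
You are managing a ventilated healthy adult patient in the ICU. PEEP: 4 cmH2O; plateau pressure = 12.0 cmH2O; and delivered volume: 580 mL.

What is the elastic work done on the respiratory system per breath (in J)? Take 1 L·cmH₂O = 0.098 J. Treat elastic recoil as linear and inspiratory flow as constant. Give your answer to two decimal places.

0.23

Elastic work ≈ ½ × (Pplat − PEEP) × Vt = 0.5 × (12.0 − 4) × 0.580 L = 0.5 × 8.0 × 0.580 = 2.32 L·cmH2O.
× 0.098 J/(L·cmH2O) → 0.2274 J.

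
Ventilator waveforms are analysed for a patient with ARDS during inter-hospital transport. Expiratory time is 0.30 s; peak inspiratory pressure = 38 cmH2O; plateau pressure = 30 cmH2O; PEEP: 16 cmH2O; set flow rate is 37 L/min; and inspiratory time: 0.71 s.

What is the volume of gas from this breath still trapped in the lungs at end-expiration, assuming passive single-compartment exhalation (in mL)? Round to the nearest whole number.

209

Flow: 37 L/min ÷ 60 = 0.6167 L/s.
Vt = flow × Ti = 0.6167 L/s × 0.71 s × 1000 mL/L = 437.86 mL.
R = (PIP − Pplat)/V̇ = (38 − 30) / 0.6167 = 8.0/0.6167 = 12.972 cmH2O·s/L.
C = Vt/(Pplat − PEEP) = 437.86 / (30 − 16) = 437.86/14.0 = 31.276 mL/cmH2O.
τ = R × C = 12.972 × 0.03128 L/cmH2O = 0.4058 s.
Fraction remaining = e^(−Te/τ) = e^(−0.30/0.4058) = 0.4775.
Trapped volume = 437.86 × 0.4775 = 209.08 mL.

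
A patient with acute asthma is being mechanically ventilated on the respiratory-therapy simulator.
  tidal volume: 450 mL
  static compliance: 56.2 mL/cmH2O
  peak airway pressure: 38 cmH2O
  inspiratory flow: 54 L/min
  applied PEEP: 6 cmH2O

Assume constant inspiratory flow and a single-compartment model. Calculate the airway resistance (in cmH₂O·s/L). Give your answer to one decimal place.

26.7

Flow: 54 L/min ÷ 60 = 0.9 L/s.
Equation of motion (constant flow): PIP = Vt/C + R·V̇ + PEEP.
R·V̇ = PIP − Vt/C − PEEP = 38 − 450/56.2 − 6 = 38 − 8.007 − 6 = 23.993 cmH2O.
R = 23.993 / 0.9 = 26.659 cmH2O·s/L.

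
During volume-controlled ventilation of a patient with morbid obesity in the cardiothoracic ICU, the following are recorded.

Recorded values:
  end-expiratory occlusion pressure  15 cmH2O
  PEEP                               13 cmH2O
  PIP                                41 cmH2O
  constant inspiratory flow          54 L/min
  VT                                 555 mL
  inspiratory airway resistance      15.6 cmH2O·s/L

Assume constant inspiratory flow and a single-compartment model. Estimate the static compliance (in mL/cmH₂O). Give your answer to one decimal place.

46.4

Flow: 54 L/min ÷ 60 = 0.9 L/s.
Total PEEP = 15 cmH2O (set 13 + intrinsic 2); this is the baseline alveolar pressure.
Equation of motion (constant flow): PIP = Vt/C + R·V̇ + PEEP.
Vt/C = PIP − R·V̇ − PEEP = 41 − 15.6×0.9 − 15 = 41 − 14.04 − 15 = 11.96 cmH2O.
C = Vt / 11.96 = 555 / 11.96 = 46.405 mL/cmH2O.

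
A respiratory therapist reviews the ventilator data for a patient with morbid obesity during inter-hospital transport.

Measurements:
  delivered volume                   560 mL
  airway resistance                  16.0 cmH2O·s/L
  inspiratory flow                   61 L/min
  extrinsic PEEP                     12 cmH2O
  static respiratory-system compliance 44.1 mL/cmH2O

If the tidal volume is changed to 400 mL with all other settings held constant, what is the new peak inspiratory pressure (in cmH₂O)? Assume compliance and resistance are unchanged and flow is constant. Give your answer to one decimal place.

37.3

Flow: 61 L/min ÷ 60 = 1.0167 L/s.
PIP = Vt/C + R·V̇ + PEEP (constant-flow equation of motion).
Only the elastic term changes: ΔPIP = ΔVt / C = (400 − 560) / 44.1 = -3.628 cmH2O.
Original PIP = 560/44.1 + 16.0×1.0167 + 12 = 40.966 cmH2O; new PIP = 40.966 + (-3.628) = 37.338 cmH2O.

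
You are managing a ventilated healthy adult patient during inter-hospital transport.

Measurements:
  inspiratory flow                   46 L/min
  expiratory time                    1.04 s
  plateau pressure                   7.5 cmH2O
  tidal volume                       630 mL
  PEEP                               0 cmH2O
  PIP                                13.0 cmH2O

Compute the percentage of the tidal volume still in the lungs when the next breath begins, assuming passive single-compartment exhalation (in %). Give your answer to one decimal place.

Flow: 46 L/min ÷ 60 = 0.7667 L/s.
R = (PIP − Pplat)/V̇ = (13.0 − 7.5) / 0.7667 = 5.5/0.7667 = 7.174 cmH2O·s/L.
C = Vt/(Pplat − PEEP) = 630.0 / (7.5 − 0) = 630.0/7.5 = 84.0 mL/cmH2O.
τ = R × C = 7.174 × 0.084 L/cmH2O = 0.6026 s.
Fraction remaining at end-expiration = e^(−Te/τ) = e^(−1.04/0.6026) = 0.178 → 17.8%.

17.8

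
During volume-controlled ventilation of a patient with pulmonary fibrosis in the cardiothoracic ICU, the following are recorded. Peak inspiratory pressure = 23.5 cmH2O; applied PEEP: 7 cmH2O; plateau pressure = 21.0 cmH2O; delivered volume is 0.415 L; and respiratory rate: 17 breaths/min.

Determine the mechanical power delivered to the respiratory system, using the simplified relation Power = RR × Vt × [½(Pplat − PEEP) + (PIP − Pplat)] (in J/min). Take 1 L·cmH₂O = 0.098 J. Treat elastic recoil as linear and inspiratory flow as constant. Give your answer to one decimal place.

6.6

Per-breath work = Vt × [½(Pplat−PEEP) + (PIP−Pplat)] = 0.415 × [0.5×14.0 + 2.5] = 0.415 × 9.5 = 3.943 L·cmH2O.
Power = 17 × 3.943 = 67.031 L·cmH2O/min.
× 0.098 J/(L·cmH2O) → 6.569 J/min.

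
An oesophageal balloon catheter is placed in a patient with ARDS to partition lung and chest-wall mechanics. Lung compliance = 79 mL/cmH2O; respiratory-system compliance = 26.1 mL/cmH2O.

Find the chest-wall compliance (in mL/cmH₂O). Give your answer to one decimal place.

1/Ccw = 1/Crs − 1/CL.
1/Ccw = 1/26.1 − 1/79 = 0.02566.
Ccw = 38.971 mL/cmH2O.

39.0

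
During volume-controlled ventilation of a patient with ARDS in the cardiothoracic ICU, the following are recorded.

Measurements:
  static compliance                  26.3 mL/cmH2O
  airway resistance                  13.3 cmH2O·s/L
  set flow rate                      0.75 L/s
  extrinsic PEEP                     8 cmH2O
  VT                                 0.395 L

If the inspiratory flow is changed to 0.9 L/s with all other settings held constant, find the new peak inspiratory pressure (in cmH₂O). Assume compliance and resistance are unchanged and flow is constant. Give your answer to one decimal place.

PIP = Vt/C + R·V̇ + PEEP (constant-flow equation of motion).
Only the resistive term changes: ΔPIP = R × ΔV̇ = 13.3 × (0.9 − 0.75) = 13.3 × 0.15 = 1.995 cmH2O.
Original PIP = 395/26.3 + 13.3×0.75 + 8 = 32.994 cmH2O; new PIP = 32.994 + (1.995) = 34.989 cmH2O.

35.0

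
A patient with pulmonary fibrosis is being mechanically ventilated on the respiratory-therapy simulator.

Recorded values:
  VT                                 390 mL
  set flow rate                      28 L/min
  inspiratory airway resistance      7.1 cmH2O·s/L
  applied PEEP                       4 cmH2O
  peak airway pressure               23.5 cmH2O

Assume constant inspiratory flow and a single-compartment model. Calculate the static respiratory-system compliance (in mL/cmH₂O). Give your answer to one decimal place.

Flow: 28 L/min ÷ 60 = 0.4667 L/s.
Equation of motion (constant flow): PIP = Vt/C + R·V̇ + PEEP.
Vt/C = PIP − R·V̇ − PEEP = 23.5 − 7.1×0.4667 − 4 = 23.5 − 3.314 − 4 = 16.186 cmH2O.
C = Vt / 16.186 = 390 / 16.186 = 24.095 mL/cmH2O.

24.1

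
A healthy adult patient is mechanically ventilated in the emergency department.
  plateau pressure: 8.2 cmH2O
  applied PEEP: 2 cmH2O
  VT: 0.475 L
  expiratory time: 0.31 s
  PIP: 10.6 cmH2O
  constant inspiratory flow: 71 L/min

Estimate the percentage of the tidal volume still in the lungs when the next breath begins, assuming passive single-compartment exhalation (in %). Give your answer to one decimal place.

13.6

Flow: 71 L/min ÷ 60 = 1.1833 L/s.
R = (PIP − Pplat)/V̇ = (10.6 − 8.2) / 1.1833 = 2.4/1.1833 = 2.028 cmH2O·s/L.
C = Vt/(Pplat − PEEP) = 475.0 / (8.2 − 2) = 475.0/6.2 = 76.613 mL/cmH2O.
τ = R × C = 2.028 × 0.07661 L/cmH2O = 0.1554 s.
Fraction remaining at end-expiration = e^(−Te/τ) = e^(−0.31/0.1554) = 0.136 → 13.6%.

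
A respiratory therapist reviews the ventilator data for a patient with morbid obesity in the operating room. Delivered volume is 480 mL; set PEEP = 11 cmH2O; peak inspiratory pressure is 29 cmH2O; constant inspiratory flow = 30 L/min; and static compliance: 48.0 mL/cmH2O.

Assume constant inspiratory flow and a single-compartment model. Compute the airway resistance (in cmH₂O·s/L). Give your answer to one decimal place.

Flow: 30 L/min ÷ 60 = 0.5 L/s.
Equation of motion (constant flow): PIP = Vt/C + R·V̇ + PEEP.
R·V̇ = PIP − Vt/C − PEEP = 29 − 480/48.0 − 11 = 29 − 10.0 − 11 = 8.0 cmH2O.
R = 8.0 / 0.5 = 16.0 cmH2O·s/L.

16.0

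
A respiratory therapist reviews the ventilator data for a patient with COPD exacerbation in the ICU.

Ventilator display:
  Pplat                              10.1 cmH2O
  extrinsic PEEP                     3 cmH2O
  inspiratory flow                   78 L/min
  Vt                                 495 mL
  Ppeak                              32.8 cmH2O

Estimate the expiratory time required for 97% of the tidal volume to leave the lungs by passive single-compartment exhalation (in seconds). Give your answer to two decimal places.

Flow: 78 L/min ÷ 60 = 1.3 L/s.
R = (PIP − Pplat)/V̇ = (32.8 − 10.1) / 1.3 = 22.7/1.3 = 17.462 cmH2O·s/L.
C = Vt/(Pplat − PEEP) = 495.0 / (10.1 − 3) = 495.0/7.1 = 69.718 mL/cmH2O.
τ = R × C = 17.462 × 0.06972 L/cmH2O = 1.217 s.
t = −τ·ln(1 − 0.97) = −1.217·ln(0.03) = 4.267 s.

4.27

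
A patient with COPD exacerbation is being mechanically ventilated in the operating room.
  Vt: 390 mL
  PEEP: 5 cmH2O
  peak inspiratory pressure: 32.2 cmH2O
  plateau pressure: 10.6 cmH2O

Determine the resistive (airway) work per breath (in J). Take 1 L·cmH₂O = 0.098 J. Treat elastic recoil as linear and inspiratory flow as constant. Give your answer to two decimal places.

0.83

With constant inspiratory flow the resistive pressure is constant at PIP − Pplat = 32.2 − 10.6 = 21.6 cmH2O, so resistive work = 21.6 × 0.390 = 8.424 L·cmH2O.
× 0.098 J/(L·cmH2O) → 0.8256 J.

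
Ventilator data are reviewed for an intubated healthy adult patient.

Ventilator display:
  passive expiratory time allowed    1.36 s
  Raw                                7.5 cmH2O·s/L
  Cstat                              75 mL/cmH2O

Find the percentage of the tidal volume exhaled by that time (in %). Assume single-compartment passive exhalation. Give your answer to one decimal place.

91.1

τ = R × C = 7.5 × 75 mL/cmH2O = 7.5 × 0.075 L/cmH2O = 0.5625 s.
Passive exhalation: V(t)/V₀ = e^(−t/τ) = e^(−1.36/0.5625) = 0.08912.
Fraction exhaled = 1 − 0.08912 = 0.9109 → 91.09%.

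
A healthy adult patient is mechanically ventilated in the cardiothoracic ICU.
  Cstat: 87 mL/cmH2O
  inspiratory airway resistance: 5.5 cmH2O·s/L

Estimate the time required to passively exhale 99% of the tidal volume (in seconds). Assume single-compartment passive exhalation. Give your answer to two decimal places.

2.20

τ = R × C = 5.5 × 87 mL/cmH2O = 5.5 × 0.087 L/cmH2O = 0.4785 s.
Exhaled fraction f = 1 − e^(−t/τ) → t = −τ·ln(1 − f) = −0.4785·ln(0.01) = 2.204 s.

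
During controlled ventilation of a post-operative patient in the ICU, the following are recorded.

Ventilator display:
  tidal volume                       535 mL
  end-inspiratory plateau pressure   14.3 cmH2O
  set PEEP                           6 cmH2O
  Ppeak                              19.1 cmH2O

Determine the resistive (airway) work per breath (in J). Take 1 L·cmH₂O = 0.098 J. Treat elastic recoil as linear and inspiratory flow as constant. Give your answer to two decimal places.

0.25

With constant inspiratory flow the resistive pressure is constant at PIP − Pplat = 19.1 − 14.3 = 4.8 cmH2O, so resistive work = 4.8 × 0.535 = 2.568 L·cmH2O.
× 0.098 J/(L·cmH2O) → 0.2517 J.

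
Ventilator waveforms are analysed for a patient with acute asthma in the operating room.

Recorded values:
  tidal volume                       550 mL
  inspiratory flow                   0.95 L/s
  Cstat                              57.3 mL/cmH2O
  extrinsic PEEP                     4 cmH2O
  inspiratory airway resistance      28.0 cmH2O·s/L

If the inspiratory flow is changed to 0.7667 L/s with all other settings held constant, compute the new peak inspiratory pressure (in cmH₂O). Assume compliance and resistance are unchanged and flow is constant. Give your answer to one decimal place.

PIP = Vt/C + R·V̇ + PEEP (constant-flow equation of motion).
Only the resistive term changes: ΔPIP = R × ΔV̇ = 28.0 × (0.7667 − 0.95) = 28.0 × -0.1833 = -5.132 cmH2O.
Original PIP = 550/57.3 + 28.0×0.95 + 4 = 40.199 cmH2O; new PIP = 40.199 + (-5.132) = 35.067 cmH2O.

35.1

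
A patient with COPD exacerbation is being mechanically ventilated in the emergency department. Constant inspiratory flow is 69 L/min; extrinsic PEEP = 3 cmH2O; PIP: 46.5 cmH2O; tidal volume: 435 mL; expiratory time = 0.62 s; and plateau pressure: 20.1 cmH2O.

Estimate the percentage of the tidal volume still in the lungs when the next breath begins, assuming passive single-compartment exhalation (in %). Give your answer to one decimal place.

Flow: 69 L/min ÷ 60 = 1.15 L/s.
R = (PIP − Pplat)/V̇ = (46.5 − 20.1) / 1.15 = 26.4/1.15 = 22.957 cmH2O·s/L.
C = Vt/(Pplat − PEEP) = 435.0 / (20.1 − 3) = 435.0/17.1 = 25.439 mL/cmH2O.
τ = R × C = 22.957 × 0.02544 L/cmH2O = 0.584 s.
Fraction remaining at end-expiration = e^(−Te/τ) = e^(−0.62/0.584) = 0.3459 → 34.59%.

34.6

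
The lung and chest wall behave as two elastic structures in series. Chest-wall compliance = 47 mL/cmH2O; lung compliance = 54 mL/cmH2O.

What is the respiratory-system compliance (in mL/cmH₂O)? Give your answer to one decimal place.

25.1

Lung and chest wall are elastances in series: 1/Crs = 1/CL + 1/Ccw.
1/Crs = 1/54 + 1/47 = 0.0398.
Crs = 25.126 mL/cmH2O.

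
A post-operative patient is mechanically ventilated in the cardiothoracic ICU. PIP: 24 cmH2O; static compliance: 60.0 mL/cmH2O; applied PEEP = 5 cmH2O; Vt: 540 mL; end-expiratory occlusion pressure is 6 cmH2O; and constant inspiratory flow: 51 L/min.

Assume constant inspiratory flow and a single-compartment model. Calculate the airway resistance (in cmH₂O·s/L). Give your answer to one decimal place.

Flow: 51 L/min ÷ 60 = 0.85 L/s.
Total PEEP = 6 cmH2O (set 5 + intrinsic 1); this is the baseline alveolar pressure.
Equation of motion (constant flow): PIP = Vt/C + R·V̇ + PEEP.
R·V̇ = PIP − Vt/C − PEEP = 24 − 540/60.0 − 6 = 24 − 9.0 − 6 = 9.0 cmH2O.
R = 9.0 / 0.85 = 10.588 cmH2O·s/L.

10.6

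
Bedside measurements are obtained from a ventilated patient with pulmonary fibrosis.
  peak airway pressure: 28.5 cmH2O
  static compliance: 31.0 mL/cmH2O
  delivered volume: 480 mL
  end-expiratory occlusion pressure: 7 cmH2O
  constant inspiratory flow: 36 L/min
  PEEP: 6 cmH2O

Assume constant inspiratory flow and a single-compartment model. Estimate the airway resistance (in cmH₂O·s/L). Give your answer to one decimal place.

Flow: 36 L/min ÷ 60 = 0.6 L/s.
Total PEEP = 7 cmH2O (set 6 + intrinsic 1); this is the baseline alveolar pressure.
Equation of motion (constant flow): PIP = Vt/C + R·V̇ + PEEP.
R·V̇ = PIP − Vt/C − PEEP = 28.5 − 480/31.0 − 7 = 28.5 − 15.484 − 7 = 6.016 cmH2O.
R = 6.016 / 0.6 = 10.027 cmH2O·s/L.

10.0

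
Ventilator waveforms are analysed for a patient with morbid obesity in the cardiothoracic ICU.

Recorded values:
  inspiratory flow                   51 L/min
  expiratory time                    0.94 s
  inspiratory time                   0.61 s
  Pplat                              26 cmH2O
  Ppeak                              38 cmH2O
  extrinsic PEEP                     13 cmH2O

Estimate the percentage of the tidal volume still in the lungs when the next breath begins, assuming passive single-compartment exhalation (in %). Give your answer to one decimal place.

18.8

Flow: 51 L/min ÷ 60 = 0.85 L/s.
Vt = flow × Ti = 0.85 L/s × 0.61 s × 1000 mL/L = 518.5 mL.
R = (PIP − Pplat)/V̇ = (38 − 26) / 0.85 = 12.0/0.85 = 14.118 cmH2O·s/L.
C = Vt/(Pplat − PEEP) = 518.5 / (26 − 13) = 518.5/13.0 = 39.885 mL/cmH2O.
τ = R × C = 14.118 × 0.03989 L/cmH2O = 0.5632 s.
Fraction remaining at end-expiration = e^(−Te/τ) = e^(−0.94/0.5632) = 0.1884 → 18.84%.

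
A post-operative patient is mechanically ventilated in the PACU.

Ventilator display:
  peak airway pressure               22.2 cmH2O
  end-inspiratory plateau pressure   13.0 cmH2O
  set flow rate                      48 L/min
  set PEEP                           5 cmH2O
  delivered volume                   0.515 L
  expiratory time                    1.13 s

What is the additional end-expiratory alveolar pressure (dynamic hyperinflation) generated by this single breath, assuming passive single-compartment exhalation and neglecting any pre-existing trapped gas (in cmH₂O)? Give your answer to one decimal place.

Flow: 48 L/min ÷ 60 = 0.8 L/s.
R = (PIP − Pplat)/V̇ = (22.2 − 13.0) / 0.8 = 9.2/0.8 = 11.5 cmH2O·s/L.
C = Vt/(Pplat − PEEP) = 515.0 / (13.0 − 5) = 515.0/8.0 = 64.375 mL/cmH2O.
τ = R × C = 11.5 × 0.06438 L/cmH2O = 0.7404 s.
Fraction remaining = e^(−Te/τ) = e^(−1.13/0.7404) = 0.2174; trapped volume = 515.0 × 0.2174 = 111.96 mL.
Additional alveolar pressure from trapping ≈ V_trapped / C = 111.96 / 64.375 = 1.739 cmH2O.

1.7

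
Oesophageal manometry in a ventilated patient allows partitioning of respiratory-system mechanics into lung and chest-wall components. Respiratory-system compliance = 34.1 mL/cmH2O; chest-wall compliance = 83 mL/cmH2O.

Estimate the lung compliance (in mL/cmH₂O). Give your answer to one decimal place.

1/CL = 1/Crs − 1/Ccw.
1/CL = 1/34.1 − 1/83 = 0.01728.
CL = 57.87 mL/cmH2O.

57.9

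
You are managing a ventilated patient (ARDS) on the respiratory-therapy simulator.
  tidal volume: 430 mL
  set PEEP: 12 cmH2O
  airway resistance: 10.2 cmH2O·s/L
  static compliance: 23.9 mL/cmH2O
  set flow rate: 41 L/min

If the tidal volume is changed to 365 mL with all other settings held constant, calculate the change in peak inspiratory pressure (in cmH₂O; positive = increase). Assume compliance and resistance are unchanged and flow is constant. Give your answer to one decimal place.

PIP = Vt/C + R·V̇ + PEEP (constant-flow equation of motion).
Only the elastic term changes: ΔPIP = ΔVt / C = (365 − 430) / 23.9 = -2.72 cmH2O.

-2.7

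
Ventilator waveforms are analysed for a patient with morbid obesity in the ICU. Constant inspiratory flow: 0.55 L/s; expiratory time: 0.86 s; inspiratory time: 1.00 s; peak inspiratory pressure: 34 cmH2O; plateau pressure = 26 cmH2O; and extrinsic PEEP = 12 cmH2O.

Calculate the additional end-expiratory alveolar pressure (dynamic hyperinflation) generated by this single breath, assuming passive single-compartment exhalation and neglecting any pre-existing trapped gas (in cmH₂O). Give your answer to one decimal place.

Vt = flow × Ti = 0.55 L/s × 1.00 s × 1000 mL/L = 550.0 mL.
R = (PIP − Pplat)/V̇ = (34 − 26) / 0.55 = 8.0/0.55 = 14.545 cmH2O·s/L.
C = Vt/(Pplat − PEEP) = 550.0 / (26 − 12) = 550.0/14.0 = 39.286 mL/cmH2O.
τ = R × C = 14.545 × 0.03929 L/cmH2O = 0.5715 s.
Fraction remaining = e^(−Te/τ) = e^(−0.86/0.5715) = 0.2221; trapped volume = 550.0 × 0.2221 = 122.16 mL.
Additional alveolar pressure from trapping ≈ V_trapped / C = 122.16 / 39.286 = 3.11 cmH2O.

3.1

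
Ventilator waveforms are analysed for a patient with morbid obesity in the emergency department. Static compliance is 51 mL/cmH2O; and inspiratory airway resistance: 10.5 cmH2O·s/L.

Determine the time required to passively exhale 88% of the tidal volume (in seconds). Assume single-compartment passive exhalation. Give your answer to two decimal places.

τ = R × C = 10.5 × 51 mL/cmH2O = 10.5 × 0.051 L/cmH2O = 0.5355 s.
Exhaled fraction f = 1 − e^(−t/τ) → t = −τ·ln(1 − f) = −0.5355·ln(0.12) = 1.135 s.

1.14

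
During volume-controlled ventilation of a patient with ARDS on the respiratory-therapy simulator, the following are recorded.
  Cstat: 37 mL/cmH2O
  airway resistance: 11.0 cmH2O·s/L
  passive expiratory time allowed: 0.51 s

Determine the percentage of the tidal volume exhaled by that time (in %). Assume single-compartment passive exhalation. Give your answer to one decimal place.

71.4

τ = R × C = 11.0 × 37 mL/cmH2O = 11.0 × 0.037 L/cmH2O = 0.407 s.
Passive exhalation: V(t)/V₀ = e^(−t/τ) = e^(−0.51/0.407) = 0.2856.
Fraction exhaled = 1 − 0.2856 = 0.7144 → 71.44%.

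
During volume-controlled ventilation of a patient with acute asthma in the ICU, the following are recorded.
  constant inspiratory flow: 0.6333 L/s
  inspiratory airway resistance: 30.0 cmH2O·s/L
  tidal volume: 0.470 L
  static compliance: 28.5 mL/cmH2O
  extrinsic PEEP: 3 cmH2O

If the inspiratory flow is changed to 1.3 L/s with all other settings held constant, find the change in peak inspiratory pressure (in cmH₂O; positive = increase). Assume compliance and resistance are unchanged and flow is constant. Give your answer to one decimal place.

PIP = Vt/C + R·V̇ + PEEP (constant-flow equation of motion).
Only the resistive term changes: ΔPIP = R × ΔV̇ = 30.0 × (1.3 − 0.6333) = 30.0 × 0.6667 = 20.001 cmH2O.

20.0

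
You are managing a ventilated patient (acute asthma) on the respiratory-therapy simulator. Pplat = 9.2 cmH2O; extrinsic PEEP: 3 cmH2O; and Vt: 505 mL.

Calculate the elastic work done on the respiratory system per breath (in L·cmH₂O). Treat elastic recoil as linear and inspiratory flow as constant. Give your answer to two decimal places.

1.57

Elastic work ≈ ½ × (Pplat − PEEP) × Vt = 0.5 × (9.2 − 3) × 0.505 L = 0.5 × 6.2 × 0.505 = 1.566 L·cmH2O.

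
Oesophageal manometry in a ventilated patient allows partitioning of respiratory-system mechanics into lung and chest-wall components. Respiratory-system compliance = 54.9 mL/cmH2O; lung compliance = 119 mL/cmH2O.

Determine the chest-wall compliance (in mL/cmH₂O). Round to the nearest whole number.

102

1/Ccw = 1/Crs − 1/CL.
1/Ccw = 1/54.9 − 1/119 = 0.009812.
Ccw = 101.92 mL/cmH2O.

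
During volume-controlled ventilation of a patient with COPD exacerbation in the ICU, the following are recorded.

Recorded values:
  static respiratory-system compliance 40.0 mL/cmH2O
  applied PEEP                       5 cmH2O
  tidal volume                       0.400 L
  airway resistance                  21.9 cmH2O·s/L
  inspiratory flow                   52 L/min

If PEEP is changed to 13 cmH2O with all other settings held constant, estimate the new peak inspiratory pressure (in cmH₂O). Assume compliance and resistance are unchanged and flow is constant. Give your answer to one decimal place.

42.0

Flow: 52 L/min ÷ 60 = 0.8667 L/s.
PIP = Vt/C + R·V̇ + PEEP (constant-flow equation of motion).
Only the baseline term changes: ΔPIP = ΔPEEP = 13 − 5 = 8.0 cmH2O.
Original PIP = 400/40.0 + 21.9×0.8667 + 5 = 33.981 cmH2O; new PIP = 33.981 + (8.0) = 41.981 cmH2O.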